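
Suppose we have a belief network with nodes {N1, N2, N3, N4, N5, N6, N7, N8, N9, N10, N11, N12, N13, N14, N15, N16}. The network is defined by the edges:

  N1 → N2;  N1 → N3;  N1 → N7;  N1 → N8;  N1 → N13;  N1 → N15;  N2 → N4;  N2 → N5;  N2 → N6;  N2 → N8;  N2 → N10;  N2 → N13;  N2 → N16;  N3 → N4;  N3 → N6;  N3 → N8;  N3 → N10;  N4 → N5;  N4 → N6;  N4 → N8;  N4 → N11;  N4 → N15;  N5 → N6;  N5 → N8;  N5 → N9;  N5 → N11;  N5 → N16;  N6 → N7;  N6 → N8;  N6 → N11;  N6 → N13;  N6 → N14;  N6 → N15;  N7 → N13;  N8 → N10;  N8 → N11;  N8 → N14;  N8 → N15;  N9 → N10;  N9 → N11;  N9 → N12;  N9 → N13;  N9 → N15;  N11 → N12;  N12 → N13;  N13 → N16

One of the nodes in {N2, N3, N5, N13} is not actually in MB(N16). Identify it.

A node's Markov blanket = Pa ∪ Ch ∪ (parents of Ch other than the node itself).
N16 has no children.
N16 has parents N2, N5, N13.
With no children, N16 has no spouses; the co-parent set is empty.
MB(N16) = {N2, N5, N13}.
N3 is neither a parent, child, nor co-parent of N16, so it does not belong.

N3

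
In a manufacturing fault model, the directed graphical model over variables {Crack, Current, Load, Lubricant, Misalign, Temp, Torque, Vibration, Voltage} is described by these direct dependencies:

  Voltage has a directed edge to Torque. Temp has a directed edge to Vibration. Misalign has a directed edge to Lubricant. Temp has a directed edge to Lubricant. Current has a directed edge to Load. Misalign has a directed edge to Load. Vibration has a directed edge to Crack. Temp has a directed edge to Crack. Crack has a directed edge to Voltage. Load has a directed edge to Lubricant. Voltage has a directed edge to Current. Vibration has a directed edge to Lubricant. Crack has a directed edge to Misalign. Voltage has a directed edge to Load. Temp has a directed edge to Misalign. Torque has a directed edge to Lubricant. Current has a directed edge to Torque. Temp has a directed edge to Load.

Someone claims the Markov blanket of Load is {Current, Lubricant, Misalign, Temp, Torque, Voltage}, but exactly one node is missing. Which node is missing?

Vibration

Load's children: Lubricant.
Load's parents: Current, Misalign, Temp, Voltage.
Other parents of Load's children:
  Lubricant: Misalign, Temp, Torque, Vibration
MB(Load) = {Current, Lubricant, Misalign, Temp, Torque, Vibration, Voltage}.
Comparing with the claimed set, Vibration is missing.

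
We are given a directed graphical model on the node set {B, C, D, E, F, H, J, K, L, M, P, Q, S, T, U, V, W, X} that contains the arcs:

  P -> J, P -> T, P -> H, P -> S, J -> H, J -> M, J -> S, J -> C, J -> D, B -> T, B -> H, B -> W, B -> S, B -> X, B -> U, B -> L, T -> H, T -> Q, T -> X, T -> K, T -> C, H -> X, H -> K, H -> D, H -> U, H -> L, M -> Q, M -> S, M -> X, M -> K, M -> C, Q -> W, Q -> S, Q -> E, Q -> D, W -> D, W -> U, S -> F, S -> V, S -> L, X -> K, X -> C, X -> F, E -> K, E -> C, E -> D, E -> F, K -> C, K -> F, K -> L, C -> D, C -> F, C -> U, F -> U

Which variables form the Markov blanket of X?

X has children C, F, K.
Parents of X: B, H, M, T.
Parents of each child, excluding X:
  K: E, H, M, T
  C: E, J, K, M, T
  F: C, E, K, S
MB(X) = {B, C, E, F, H, J, K, M, S, T}.

{B, C, E, F, H, J, K, M, S, T}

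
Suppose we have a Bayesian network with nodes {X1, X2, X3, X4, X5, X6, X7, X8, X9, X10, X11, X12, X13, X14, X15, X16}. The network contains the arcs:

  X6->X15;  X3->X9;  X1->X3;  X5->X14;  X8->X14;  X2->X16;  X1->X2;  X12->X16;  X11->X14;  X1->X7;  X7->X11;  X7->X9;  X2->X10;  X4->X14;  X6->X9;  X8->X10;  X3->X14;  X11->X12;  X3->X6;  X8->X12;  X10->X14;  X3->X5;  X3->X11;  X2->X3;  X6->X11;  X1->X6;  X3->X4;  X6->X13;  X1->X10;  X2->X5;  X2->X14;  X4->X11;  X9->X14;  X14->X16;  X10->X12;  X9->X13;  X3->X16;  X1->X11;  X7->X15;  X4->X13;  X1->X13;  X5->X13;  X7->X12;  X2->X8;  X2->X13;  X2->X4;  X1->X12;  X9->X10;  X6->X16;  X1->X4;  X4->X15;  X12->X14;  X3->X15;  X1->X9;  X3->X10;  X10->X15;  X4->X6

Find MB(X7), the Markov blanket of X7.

{X1, X3, X4, X6, X8, X9, X10, X11, X12, X15}

Children of X7: X9, X11, X12, X15.
X7 has parent X1.
Co-parents of X7 (other parents of its children):
  X9: X1, X3, X6
  X11: X1, X3, X4, X6
  X12: X1, X8, X10, X11
  X15: X3, X4, X6, X10
Taking the union gives {X1, X3, X4, X6, X8, X9, X10, X11, X12, X15}.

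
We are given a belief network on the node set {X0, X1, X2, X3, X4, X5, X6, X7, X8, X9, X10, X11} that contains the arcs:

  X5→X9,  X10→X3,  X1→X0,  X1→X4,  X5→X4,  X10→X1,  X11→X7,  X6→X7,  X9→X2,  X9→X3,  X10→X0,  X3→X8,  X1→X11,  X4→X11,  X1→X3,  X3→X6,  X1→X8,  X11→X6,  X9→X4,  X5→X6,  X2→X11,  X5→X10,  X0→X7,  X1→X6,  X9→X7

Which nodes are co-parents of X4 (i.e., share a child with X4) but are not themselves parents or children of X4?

Children of X4: X11.
  X11 also has parents X1, X2.
Excluding nodes already adjacent to X4 (X1, X5, X9, X11), the co-parent-only contribution is {X2}.

{X2}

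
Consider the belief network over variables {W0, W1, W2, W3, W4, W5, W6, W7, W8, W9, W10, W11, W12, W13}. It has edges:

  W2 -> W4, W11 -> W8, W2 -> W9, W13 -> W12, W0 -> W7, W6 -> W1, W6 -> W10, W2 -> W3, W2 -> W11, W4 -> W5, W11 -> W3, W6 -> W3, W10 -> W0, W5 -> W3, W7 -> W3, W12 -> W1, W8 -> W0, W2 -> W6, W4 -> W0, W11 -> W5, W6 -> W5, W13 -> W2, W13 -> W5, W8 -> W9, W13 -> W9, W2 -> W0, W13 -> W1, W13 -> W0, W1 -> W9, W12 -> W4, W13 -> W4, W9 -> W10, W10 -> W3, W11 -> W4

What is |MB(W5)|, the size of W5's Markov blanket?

W5 has parents W4, W6, W11, W13.
Children of W5: W3.
Other parents of W5's children:
  W3: W2, W6, W7, W10, W11
MB(W5) = {W2, W3, W4, W6, W7, W10, W11, W13}, which has 8 nodes.

8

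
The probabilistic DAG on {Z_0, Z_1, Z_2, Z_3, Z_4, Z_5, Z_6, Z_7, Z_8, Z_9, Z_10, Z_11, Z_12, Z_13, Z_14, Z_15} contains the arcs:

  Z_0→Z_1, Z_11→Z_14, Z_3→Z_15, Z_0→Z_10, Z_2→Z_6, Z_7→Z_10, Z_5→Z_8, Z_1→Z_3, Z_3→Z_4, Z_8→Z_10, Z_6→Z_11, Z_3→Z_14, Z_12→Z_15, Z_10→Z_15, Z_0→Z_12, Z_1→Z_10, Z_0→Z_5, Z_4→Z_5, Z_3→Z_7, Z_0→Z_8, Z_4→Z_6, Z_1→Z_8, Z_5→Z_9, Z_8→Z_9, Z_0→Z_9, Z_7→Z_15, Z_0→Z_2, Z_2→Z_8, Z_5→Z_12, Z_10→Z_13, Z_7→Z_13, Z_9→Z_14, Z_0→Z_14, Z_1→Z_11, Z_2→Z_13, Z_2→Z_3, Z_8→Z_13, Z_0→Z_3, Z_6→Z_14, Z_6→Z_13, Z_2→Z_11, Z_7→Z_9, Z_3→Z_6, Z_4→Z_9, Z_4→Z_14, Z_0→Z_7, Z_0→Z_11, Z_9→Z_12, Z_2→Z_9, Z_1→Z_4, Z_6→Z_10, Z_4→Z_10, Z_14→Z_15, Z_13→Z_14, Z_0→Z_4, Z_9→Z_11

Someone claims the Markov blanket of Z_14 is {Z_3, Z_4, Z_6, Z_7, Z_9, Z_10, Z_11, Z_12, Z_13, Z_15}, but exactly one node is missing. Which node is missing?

Recall MB(v) = parents ∪ children ∪ spouses, where spouses are the other parents of v's children.
Parents of Z_14: Z_0, Z_3, Z_4, Z_6, Z_9, Z_11, Z_13.
Z_14's children: Z_15.
Other parents of Z_14's children:
  Z_15's other parents are Z_3, Z_7, Z_10, Z_12.
MB(Z_14) = {Z_0, Z_3, Z_4, Z_6, Z_7, Z_9, Z_10, Z_11, Z_12, Z_13, Z_15}.
Comparing with the claimed set, Z_0 is missing.

Z_0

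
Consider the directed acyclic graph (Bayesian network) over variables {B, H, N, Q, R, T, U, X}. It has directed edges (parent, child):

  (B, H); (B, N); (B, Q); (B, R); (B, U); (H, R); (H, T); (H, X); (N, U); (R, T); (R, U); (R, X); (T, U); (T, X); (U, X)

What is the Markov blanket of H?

{B, R, T, U, X}

Parents of H: B.
Children of H: R, T, X.
For each child, the remaining parents (spouses of H):
  parents(R) \ {H} = {B}.
  parents(T) \ {H} = {R}.
  X also has parents R, T, U.
So the Markov blanket of H is {B, R, T, U, X}.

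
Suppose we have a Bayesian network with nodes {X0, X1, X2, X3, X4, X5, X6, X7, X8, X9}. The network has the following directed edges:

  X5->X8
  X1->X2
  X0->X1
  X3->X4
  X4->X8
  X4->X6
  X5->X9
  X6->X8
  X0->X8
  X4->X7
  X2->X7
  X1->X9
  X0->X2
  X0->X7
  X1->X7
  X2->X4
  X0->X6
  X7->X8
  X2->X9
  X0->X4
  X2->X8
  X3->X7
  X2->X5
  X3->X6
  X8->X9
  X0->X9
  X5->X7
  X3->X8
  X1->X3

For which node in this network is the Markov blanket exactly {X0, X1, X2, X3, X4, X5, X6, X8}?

X7

The target node must have every member of {X0, X1, X2, X3, X4, X5, X6, X8} as a parent, child, or co-parent, and no others.
Parents of X7: X0, X1, X2, X3, X4, X5; children: X8; co-parents: X0, X2, X3, X4, X5, X6.
These exactly cover the given set, so the node is X7.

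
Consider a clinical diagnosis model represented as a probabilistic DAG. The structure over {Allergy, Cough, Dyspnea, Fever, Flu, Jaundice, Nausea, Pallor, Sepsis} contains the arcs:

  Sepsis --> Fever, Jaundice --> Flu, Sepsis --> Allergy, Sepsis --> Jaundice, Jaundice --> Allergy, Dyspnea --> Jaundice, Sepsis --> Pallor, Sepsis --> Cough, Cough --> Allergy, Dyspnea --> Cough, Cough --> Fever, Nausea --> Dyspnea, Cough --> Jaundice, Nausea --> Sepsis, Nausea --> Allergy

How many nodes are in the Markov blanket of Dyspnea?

4

A node's Markov blanket = Pa ∪ Ch ∪ (parents of Ch other than the node itself).
Parents of Dyspnea: Nausea.
Dyspnea has children Cough, Jaundice.
For each child, the remaining parents (spouses of Dyspnea):
  parents(Cough) \ {Dyspnea} = {Sepsis}.
  Jaundice also has parents Cough, Sepsis.
MB(Dyspnea) = {Cough, Jaundice, Nausea, Sepsis}, which has 4 nodes.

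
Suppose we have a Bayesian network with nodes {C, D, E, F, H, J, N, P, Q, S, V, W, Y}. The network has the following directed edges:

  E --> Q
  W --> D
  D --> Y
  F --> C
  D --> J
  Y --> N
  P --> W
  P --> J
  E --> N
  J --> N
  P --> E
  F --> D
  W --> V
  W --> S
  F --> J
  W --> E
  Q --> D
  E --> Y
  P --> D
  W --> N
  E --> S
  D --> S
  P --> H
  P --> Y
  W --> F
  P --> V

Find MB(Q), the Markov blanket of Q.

A node's Markov blanket = Pa ∪ Ch ∪ (parents of Ch other than the node itself).
Parents of Q: E.
Ch(Q) = {D}.
Other parents of Q's children:
  parents(D) \ {Q} = {F, P, W}.
Taking the union gives {D, E, F, P, W}.

{D, E, F, P, W}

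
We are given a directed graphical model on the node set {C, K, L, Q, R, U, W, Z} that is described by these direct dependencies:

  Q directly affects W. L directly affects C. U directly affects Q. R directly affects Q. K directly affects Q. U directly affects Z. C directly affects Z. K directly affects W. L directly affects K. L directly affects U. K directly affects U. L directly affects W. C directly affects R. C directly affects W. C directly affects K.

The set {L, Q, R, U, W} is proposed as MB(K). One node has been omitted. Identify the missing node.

Recall MB(v) = parents ∪ children ∪ spouses, where spouses are the other parents of v's children.
Ch(K) = {Q, U, W}.
Parents of K: C, L.
Parents of each child, excluding K:
  U's other parent is L.
  Q also has parents R, U.
  W's other parents are C, L, Q.
MB(K) = {C, L, Q, R, U, W}.
Comparing with the claimed set, C is missing.

C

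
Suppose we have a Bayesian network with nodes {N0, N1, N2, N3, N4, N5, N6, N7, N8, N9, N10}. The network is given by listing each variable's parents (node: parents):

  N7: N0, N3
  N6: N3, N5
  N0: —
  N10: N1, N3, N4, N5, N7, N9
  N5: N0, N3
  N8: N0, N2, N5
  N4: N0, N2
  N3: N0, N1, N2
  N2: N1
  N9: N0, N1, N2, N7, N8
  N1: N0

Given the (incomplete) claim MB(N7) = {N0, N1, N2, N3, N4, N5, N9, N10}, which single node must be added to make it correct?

The Markov blanket of a node is its parents, its children, and the other parents of its children.
N7's parents: N0, N3.
N7's children: N9, N10.
Co-parents of N7 (other parents of its children):
  N9: N0, N1, N2, N8
  N10: N1, N3, N4, N5, N9
MB(N7) = {N0, N1, N2, N3, N4, N5, N8, N9, N10}.
Comparing with the claimed set, N8 is missing.

N8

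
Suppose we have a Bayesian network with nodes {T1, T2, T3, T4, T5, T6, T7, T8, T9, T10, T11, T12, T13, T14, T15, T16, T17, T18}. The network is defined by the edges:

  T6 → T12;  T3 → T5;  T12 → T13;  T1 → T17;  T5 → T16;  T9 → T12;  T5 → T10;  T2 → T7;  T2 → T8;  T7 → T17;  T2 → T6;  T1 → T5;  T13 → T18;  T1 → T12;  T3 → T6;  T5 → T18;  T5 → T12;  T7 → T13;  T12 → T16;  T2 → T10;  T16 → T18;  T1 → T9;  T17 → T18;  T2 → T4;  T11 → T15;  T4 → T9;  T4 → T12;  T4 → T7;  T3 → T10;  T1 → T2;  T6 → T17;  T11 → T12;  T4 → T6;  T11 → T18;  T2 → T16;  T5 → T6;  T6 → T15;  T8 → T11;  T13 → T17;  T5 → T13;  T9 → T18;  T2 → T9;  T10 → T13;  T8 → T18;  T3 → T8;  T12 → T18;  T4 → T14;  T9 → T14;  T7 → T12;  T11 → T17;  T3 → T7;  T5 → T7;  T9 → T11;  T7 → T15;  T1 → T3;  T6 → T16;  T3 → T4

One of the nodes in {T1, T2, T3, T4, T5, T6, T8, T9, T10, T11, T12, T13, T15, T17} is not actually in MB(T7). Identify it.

By definition, MB(T7) is built from T7's parents, T7's children, and the co-parents of T7.
Pa(T7) = {T2, T3, T4, T5}.
Ch(T7) = {T12, T13, T15, T17}.
Co-parents of T7 (other parents of its children):
  T12 also has parents T1, T4, T5, T6, T9, T11.
  T13's other parents are T5, T10, T12.
  parents(T15) \ {T7} = {T6, T11}.
  T17 also has parents T1, T6, T11, T13.
MB(T7) = {T1, T2, T3, T4, T5, T6, T9, T10, T11, T12, T13, T15, T17}.
T8 is neither a parent, child, nor co-parent of T7, so it does not belong.

T8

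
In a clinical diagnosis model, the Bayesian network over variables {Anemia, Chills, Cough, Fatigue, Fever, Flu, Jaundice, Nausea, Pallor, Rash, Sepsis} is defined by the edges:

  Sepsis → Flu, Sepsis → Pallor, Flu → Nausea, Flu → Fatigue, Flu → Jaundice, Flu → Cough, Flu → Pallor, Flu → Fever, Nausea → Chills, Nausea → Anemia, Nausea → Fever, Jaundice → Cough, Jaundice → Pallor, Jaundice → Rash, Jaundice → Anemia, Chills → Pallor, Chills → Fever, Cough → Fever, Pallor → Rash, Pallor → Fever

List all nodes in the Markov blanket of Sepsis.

Ch(Sepsis) = {Flu, Pallor}.
Sepsis has no parents.
Parents of each child, excluding Sepsis:
  Flu: no additional parents.
  Pallor also has parents Chills, Flu, Jaundice.
So the Markov blanket of Sepsis is {Chills, Flu, Jaundice, Pallor}.

{Chills, Flu, Jaundice, Pallor}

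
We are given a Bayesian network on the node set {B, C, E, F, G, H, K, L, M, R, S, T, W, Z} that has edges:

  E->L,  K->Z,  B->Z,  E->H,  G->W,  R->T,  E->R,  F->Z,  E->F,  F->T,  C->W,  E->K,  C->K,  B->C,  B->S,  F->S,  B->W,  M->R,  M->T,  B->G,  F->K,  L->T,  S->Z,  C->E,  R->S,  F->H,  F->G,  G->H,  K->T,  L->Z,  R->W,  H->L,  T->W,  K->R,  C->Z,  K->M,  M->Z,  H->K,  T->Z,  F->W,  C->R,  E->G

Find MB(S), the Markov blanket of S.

{B, C, F, K, L, M, R, T, Z}

A node's Markov blanket = Pa ∪ Ch ∪ (parents of Ch other than the node itself).
S's children: Z.
Pa(S) = {B, F, R}.
For each child, the remaining parents (spouses of S):
  Z: B, C, F, K, L, M, T
Union: {B, F, R} ∪ {Z} ∪ {B, C, F, K, L, M, T} = {B, C, F, K, L, M, R, T, Z}.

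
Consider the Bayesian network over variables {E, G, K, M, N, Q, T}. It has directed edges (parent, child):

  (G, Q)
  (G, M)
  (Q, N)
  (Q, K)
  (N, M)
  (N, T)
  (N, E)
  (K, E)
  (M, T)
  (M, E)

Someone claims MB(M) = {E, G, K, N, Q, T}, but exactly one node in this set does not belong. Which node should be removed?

Recall MB(v) = parents ∪ children ∪ spouses, where spouses are the other parents of v's children.
Parents of M: G, N.
Children of M: E, T.
Parents of each child, excluding M:
  parents(T) \ {M} = {N}.
  parents(E) \ {M} = {K, N}.
MB(M) = {E, G, K, N, T}.
Q is neither a parent, child, nor co-parent of M, so it does not belong.

Q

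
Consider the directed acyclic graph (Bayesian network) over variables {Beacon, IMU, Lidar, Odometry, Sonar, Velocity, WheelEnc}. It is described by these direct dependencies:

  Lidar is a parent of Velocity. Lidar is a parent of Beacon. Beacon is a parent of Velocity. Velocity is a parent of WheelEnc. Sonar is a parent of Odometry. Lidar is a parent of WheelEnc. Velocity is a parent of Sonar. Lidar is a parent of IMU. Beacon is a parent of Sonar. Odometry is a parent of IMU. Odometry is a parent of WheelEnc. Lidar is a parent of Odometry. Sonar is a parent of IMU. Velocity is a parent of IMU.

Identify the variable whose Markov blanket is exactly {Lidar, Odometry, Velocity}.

The target node must have every member of {Lidar, Odometry, Velocity} as a parent, child, or co-parent, and no others.
Parents of WheelEnc: Lidar, Odometry, Velocity; children: none; co-parents: none.
These exactly cover the given set, so the node is WheelEnc.

WheelEnc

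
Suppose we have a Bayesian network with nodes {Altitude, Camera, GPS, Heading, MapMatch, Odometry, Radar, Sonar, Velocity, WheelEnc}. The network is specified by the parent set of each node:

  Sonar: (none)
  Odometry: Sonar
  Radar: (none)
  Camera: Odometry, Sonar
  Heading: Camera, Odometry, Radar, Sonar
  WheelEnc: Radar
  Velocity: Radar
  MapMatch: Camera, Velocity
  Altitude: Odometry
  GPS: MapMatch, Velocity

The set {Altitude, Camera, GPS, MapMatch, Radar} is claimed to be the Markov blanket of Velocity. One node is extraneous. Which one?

Altitude

Ch(Velocity) = {GPS, MapMatch}.
Pa(Velocity) = {Radar}.
Parents of each child, excluding Velocity:
  MapMatch's other parent is Camera.
  GPS also has parent MapMatch.
MB(Velocity) = {Camera, GPS, MapMatch, Radar}.
Altitude is neither a parent, child, nor co-parent of Velocity, so it does not belong.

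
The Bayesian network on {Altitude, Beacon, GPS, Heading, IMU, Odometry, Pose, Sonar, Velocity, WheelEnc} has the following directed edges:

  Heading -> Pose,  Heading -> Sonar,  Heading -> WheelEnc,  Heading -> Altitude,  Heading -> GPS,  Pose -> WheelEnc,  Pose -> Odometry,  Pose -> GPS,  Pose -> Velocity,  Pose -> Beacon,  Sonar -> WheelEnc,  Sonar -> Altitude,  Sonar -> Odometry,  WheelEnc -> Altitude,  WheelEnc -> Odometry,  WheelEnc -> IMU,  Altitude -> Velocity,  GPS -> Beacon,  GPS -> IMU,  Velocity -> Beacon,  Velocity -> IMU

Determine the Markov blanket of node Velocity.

The Markov blanket of a node is its parents, its children, and the other parents of its children.
Velocity's parents: Altitude, Pose.
Velocity's children: Beacon, IMU.
For each child, the remaining parents (spouses of Velocity):
  Beacon: GPS, Pose
  IMU: GPS, WheelEnc
Taking the union gives {Altitude, Beacon, GPS, IMU, Pose, WheelEnc}.

{Altitude, Beacon, GPS, IMU, Pose, WheelEnc}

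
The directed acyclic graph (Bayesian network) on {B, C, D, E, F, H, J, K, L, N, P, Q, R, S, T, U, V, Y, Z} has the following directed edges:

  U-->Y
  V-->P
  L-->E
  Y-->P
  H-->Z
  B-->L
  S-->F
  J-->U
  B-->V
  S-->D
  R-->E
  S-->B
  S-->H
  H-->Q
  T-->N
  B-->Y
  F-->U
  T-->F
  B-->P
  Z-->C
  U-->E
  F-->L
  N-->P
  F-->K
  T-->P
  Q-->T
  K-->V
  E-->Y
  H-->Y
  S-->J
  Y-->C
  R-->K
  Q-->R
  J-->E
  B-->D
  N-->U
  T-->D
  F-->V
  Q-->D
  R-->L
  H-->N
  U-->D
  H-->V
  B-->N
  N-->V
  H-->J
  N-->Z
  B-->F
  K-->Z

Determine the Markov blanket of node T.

T's parents: Q.
T has children D, F, N, P.
Co-parents of T (other parents of its children):
  parents(F) \ {T} = {B, S}.
  N's other parents are B, H.
  D's other parents are B, Q, S, U.
  parents(P) \ {T} = {B, N, V, Y}.
Taking the union gives {B, D, F, H, N, P, Q, S, U, V, Y}.

{B, D, F, H, N, P, Q, S, U, V, Y}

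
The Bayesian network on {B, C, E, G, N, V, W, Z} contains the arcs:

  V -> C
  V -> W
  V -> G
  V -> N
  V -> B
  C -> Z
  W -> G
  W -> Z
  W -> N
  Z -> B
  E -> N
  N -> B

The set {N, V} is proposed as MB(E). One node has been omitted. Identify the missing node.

E has no parents.
E's children: N.
Parents of each child, excluding E:
  parents(N) \ {E} = {V, W}.
MB(E) = {N, V, W}.
Comparing with the claimed set, W is missing.

W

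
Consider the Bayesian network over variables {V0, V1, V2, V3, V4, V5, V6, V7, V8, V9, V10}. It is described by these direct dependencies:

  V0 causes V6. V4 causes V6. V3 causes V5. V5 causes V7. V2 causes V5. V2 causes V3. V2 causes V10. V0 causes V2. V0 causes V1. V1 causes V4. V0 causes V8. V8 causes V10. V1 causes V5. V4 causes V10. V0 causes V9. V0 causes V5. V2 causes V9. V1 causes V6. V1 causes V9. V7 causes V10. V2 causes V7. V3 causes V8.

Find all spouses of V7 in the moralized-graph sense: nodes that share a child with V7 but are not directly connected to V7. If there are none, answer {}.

Children of V7: V10.
  parents(V10) \ {V7} = {V2, V4, V8}.
Excluding nodes already adjacent to V7 (V2, V5, V10), the co-parent-only contribution is {V4, V8}.

{V4, V8}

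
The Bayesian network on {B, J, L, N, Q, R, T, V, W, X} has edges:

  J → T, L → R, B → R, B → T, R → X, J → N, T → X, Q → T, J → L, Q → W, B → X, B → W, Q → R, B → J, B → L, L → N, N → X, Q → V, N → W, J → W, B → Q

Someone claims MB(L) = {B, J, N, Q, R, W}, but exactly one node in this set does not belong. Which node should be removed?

L has parents B, J.
L has children N, R.
Other parents of L's children:
  N also has parent J.
  R's other parents are B, Q.
MB(L) = {B, J, N, Q, R}.
W is neither a parent, child, nor co-parent of L, so it does not belong.

W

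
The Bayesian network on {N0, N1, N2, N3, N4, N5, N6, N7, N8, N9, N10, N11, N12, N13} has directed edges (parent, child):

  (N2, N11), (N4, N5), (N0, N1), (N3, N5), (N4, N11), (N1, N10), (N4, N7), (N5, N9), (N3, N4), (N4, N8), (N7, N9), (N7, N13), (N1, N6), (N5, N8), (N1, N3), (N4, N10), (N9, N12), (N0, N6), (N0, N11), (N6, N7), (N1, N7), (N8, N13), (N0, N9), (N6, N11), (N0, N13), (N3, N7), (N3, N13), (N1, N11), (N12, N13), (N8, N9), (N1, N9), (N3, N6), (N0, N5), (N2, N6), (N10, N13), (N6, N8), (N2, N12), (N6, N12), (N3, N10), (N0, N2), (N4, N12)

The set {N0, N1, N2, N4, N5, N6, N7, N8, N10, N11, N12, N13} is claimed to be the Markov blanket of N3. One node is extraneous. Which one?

N11

N3 has parent N1.
N3's children: N4, N5, N6, N7, N10, N13.
For each child, the remaining parents (spouses of N3):
  N4: no additional parents.
  N5's other parents are N0, N4.
  parents(N6) \ {N3} = {N0, N1, N2}.
  N7's other parents are N1, N4, N6.
  N10 also has parents N1, N4.
  N13's other parents are N0, N7, N8, N10, N12.
MB(N3) = {N0, N1, N2, N4, N5, N6, N7, N8, N10, N12, N13}.
N11 is neither a parent, child, nor co-parent of N3, so it does not belong.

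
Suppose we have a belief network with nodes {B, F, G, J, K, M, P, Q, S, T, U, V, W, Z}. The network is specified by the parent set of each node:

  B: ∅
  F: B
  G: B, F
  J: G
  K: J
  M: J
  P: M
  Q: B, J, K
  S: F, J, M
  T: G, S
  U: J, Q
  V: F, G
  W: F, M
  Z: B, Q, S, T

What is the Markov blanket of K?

Children of K: Q.
K's parents: J.
For each child, the remaining parents (spouses of K):
  Q also has parents B, J.
Taking the union gives {B, J, Q}.

{B, J, Q}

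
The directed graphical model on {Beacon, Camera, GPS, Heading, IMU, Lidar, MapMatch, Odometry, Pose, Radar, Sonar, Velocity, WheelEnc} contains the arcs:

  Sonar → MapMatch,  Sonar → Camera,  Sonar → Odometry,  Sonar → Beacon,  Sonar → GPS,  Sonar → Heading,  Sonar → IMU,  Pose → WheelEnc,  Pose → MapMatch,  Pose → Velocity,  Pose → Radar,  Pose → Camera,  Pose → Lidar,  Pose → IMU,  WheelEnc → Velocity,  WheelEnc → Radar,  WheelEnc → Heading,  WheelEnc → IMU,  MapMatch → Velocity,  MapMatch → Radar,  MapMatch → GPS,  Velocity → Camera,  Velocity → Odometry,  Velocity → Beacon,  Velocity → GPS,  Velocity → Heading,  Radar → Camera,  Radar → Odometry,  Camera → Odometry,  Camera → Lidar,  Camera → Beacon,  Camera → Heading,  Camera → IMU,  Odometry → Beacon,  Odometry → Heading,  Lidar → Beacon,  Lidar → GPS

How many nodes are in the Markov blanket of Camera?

Camera's children: Beacon, Heading, IMU, Lidar, Odometry.
Camera's parents: Pose, Radar, Sonar, Velocity.
Parents of each child, excluding Camera:
  parents(Odometry) \ {Camera} = {Radar, Sonar, Velocity}.
  parents(Lidar) \ {Camera} = {Pose}.
  Beacon's other parents are Lidar, Odometry, Sonar, Velocity.
  Heading also has parents Odometry, Sonar, Velocity, WheelEnc.
  IMU also has parents Pose, Sonar, WheelEnc.
MB(Camera) = {Beacon, Heading, IMU, Lidar, Odometry, Pose, Radar, Sonar, Velocity, WheelEnc}, which has 10 nodes.

10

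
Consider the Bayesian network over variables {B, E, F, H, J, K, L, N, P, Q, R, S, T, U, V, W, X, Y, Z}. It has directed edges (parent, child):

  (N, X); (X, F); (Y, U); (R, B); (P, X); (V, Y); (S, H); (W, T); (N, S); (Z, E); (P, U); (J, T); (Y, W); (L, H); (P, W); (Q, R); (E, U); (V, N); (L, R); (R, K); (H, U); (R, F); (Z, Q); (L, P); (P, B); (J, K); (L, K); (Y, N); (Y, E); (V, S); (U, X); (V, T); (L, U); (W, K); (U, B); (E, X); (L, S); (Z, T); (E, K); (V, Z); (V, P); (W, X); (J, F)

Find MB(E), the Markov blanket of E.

Parents of E: Y, Z.
Children of E: K, U, X.
Co-parents of E (other parents of its children):
  U also has parents H, L, P, Y.
  parents(X) \ {E} = {N, P, U, W}.
  K's other parents are J, L, R, W.
Union: {Y, Z} ∪ {K, U, X} ∪ {H, J, L, N, P, R, U, W, Y} = {H, J, K, L, N, P, R, U, W, X, Y, Z}.

{H, J, K, L, N, P, R, U, W, X, Y, Z}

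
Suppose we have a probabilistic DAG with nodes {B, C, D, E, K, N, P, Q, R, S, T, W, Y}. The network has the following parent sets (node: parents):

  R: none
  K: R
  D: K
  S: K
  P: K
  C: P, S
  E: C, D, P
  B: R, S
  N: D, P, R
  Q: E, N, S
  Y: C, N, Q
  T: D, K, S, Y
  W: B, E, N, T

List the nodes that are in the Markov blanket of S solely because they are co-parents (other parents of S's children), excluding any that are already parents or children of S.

{D, E, N, P, R, Y}

Children of S: B, C, Q, T.
  C: P
  B: R
  Q: E, N
  T: D, K, Y
Excluding nodes already adjacent to S (B, C, K, Q, T), the co-parent-only contribution is {D, E, N, P, R, Y}.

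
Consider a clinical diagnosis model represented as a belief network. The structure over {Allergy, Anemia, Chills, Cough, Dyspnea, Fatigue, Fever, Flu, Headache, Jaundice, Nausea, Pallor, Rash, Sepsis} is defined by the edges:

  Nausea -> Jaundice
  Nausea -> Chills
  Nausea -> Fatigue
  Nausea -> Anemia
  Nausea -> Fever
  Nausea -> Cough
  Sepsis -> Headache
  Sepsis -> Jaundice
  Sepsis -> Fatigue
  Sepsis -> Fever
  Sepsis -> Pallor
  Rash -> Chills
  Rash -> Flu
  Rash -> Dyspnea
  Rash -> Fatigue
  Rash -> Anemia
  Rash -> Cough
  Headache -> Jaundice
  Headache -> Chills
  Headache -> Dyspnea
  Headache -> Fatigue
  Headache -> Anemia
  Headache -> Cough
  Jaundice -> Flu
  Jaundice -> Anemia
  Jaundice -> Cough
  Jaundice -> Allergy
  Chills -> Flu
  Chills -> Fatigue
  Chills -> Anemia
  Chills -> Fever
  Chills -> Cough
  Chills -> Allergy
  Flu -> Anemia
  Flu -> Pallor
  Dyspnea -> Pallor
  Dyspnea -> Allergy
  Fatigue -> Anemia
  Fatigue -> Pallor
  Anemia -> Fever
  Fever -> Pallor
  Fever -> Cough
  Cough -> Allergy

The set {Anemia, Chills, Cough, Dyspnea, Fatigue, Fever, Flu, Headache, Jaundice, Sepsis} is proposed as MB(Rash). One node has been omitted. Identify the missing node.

Nausea

Recall MB(v) = parents ∪ children ∪ spouses, where spouses are the other parents of v's children.
Ch(Rash) = {Anemia, Chills, Cough, Dyspnea, Fatigue, Flu}.
Parents of Rash: none.
Other parents of Rash's children:
  Chills: Headache, Nausea
  Flu: Chills, Jaundice
  Dyspnea: Headache
  Fatigue: Chills, Headache, Nausea, Sepsis
  Anemia: Chills, Fatigue, Flu, Headache, Jaundice, Nausea
  Cough: Chills, Fever, Headache, Jaundice, Nausea
MB(Rash) = {Anemia, Chills, Cough, Dyspnea, Fatigue, Fever, Flu, Headache, Jaundice, Nausea, Sepsis}.
Comparing with the claimed set, Nausea is missing.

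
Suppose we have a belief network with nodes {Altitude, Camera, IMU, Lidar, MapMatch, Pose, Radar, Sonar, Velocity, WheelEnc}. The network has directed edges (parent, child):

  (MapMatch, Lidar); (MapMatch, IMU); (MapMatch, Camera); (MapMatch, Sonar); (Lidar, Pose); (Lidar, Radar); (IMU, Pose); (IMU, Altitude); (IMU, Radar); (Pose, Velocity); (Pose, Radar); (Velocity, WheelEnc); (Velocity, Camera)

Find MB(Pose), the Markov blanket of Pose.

{IMU, Lidar, Radar, Velocity}

Pose's parents: IMU, Lidar.
Children of Pose: Radar, Velocity.
For each child, the remaining parents (spouses of Pose):
  Velocity has no other parent.
  parents(Radar) \ {Pose} = {IMU, Lidar}.
Taking the union gives {IMU, Lidar, Radar, Velocity}.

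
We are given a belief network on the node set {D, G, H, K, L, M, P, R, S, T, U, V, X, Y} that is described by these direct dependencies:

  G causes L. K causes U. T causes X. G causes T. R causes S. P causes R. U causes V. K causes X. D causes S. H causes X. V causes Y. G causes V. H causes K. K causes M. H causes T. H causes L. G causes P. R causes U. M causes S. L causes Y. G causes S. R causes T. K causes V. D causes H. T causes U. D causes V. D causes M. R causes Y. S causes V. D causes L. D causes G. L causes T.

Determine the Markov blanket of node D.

{G, H, K, L, M, R, S, U, V}

The Markov blanket of a node is its parents, its children, and the other parents of its children.
D has children G, H, L, M, S, V.
D has no parents.
Parents of each child, excluding D:
  G has no other parent.
  H has no other parent.
  parents(L) \ {D} = {G, H}.
  M's other parent is K.
  S's other parents are G, M, R.
  V also has parents G, K, S, U.
Union: {} ∪ {G, H, L, M, S, V} ∪ {G, H, K, M, R, S, U} = {G, H, K, L, M, R, S, U, V}.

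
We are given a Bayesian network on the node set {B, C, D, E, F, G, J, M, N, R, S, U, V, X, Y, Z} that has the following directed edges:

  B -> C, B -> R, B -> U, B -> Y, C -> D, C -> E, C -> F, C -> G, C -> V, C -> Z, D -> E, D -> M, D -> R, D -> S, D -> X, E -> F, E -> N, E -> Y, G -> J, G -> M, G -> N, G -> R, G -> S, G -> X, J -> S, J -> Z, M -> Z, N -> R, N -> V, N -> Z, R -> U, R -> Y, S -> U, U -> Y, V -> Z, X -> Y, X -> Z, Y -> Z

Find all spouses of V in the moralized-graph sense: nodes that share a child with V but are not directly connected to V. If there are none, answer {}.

{J, M, X, Y}

Children of V: Z.
  Z: C, J, M, N, X, Y
Excluding nodes already adjacent to V (C, N, Z), the co-parent-only contribution is {J, M, X, Y}.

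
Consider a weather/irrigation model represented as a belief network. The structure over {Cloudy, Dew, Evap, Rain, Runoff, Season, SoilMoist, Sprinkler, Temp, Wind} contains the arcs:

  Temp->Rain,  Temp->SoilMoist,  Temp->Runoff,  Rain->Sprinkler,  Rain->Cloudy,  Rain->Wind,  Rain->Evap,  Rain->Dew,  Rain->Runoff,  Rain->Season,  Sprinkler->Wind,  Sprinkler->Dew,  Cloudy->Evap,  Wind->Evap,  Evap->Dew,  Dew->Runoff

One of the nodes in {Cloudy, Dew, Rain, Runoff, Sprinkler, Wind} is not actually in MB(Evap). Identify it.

A node's Markov blanket = Pa ∪ Ch ∪ (parents of Ch other than the node itself).
Evap's children: Dew.
Evap has parents Cloudy, Rain, Wind.
For each child, the remaining parents (spouses of Evap):
  Dew also has parents Rain, Sprinkler.
MB(Evap) = {Cloudy, Dew, Rain, Sprinkler, Wind}.
Runoff is neither a parent, child, nor co-parent of Evap, so it does not belong.

Runoff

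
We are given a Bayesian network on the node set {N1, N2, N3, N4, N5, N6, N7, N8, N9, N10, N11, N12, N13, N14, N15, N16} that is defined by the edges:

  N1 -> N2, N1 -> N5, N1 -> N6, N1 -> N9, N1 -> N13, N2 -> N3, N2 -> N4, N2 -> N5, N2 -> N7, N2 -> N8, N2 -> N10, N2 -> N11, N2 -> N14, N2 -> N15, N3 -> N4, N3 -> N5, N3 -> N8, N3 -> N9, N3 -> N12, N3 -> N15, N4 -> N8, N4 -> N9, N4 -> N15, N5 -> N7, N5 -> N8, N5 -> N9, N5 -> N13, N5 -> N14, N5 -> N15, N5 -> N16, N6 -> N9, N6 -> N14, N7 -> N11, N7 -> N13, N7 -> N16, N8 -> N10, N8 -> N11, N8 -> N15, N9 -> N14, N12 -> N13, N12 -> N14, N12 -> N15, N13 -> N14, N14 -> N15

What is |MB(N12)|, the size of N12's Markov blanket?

12

By definition, MB(N12) is built from N12's parents, N12's children, and the co-parents of N12.
N12 has parent N3.
N12's children: N13, N14, N15.
Parents of each child, excluding N12:
  N13 also has parents N1, N5, N7.
  N14's other parents are N2, N5, N6, N9, N13.
  N15 also has parents N2, N3, N4, N5, N8, N14.
MB(N12) = {N1, N2, N3, N4, N5, N6, N7, N8, N9, N13, N14, N15}, which has 12 nodes.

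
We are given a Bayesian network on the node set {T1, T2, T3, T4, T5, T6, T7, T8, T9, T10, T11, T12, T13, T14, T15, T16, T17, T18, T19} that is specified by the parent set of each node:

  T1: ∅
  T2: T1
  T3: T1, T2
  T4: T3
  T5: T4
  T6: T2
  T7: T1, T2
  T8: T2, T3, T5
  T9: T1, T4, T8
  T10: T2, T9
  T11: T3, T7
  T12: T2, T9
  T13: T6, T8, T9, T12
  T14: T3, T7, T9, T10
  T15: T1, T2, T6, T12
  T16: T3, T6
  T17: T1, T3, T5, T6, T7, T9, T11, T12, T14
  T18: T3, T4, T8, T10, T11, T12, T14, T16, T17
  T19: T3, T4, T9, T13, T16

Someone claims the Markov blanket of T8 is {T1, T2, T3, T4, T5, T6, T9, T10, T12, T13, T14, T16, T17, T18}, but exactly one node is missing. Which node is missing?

Pa(T8) = {T2, T3, T5}.
Ch(T8) = {T9, T13, T18}.
Co-parents of T8 (other parents of its children):
  T9 also has parents T1, T4.
  T13's other parents are T6, T9, T12.
  parents(T18) \ {T8} = {T3, T4, T10, T11, T12, T14, T16, T17}.
MB(T8) = {T1, T2, T3, T4, T5, T6, T9, T10, T11, T12, T13, T14, T16, T17, T18}.
Comparing with the claimed set, T11 is missing.

T11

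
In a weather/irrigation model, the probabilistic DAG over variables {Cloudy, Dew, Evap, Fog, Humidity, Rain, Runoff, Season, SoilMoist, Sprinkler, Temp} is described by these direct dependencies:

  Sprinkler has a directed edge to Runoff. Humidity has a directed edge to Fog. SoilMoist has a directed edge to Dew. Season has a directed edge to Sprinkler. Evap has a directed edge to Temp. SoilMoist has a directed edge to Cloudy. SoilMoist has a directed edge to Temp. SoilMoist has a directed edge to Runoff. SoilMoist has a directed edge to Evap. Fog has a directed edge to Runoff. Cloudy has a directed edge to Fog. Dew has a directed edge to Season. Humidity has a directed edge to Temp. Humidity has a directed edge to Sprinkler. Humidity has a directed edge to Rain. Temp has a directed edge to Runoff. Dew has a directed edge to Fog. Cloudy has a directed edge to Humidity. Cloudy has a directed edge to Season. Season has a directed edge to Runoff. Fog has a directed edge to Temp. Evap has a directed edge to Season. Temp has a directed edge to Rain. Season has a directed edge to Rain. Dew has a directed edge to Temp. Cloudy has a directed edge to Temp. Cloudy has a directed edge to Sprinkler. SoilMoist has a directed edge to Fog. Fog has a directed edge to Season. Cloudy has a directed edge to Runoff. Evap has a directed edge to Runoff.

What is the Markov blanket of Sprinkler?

Pa(Sprinkler) = {Cloudy, Humidity, Season}.
Sprinkler has child Runoff.
Parents of each child, excluding Sprinkler:
  Runoff also has parents Cloudy, Evap, Fog, Season, SoilMoist, Temp.
Taking the union gives {Cloudy, Evap, Fog, Humidity, Runoff, Season, SoilMoist, Temp}.

{Cloudy, Evap, Fog, Humidity, Runoff, Season, SoilMoist, Temp}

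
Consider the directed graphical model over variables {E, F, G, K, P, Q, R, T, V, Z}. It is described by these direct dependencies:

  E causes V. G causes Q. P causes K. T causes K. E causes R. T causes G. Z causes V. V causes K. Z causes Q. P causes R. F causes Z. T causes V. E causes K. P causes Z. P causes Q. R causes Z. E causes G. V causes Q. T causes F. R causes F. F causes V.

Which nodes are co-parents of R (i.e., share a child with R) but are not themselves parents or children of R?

{T}

Children of R: F, Z.
  parents(F) \ {R} = {T}.
  Z's other parents are F, P.
Excluding nodes already adjacent to R (E, F, P, Z), the co-parent-only contribution is {T}.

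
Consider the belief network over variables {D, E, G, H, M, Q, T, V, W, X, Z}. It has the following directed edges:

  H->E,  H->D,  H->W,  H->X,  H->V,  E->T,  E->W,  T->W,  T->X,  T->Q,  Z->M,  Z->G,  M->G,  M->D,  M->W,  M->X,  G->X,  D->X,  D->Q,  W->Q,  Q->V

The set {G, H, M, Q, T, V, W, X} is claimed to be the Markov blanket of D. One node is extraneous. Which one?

V

The Markov blanket of a node is its parents, its children, and the other parents of its children.
Pa(D) = {H, M}.
D's children: Q, X.
Co-parents of D (other parents of its children):
  parents(X) \ {D} = {G, H, M, T}.
  Q also has parents T, W.
MB(D) = {G, H, M, Q, T, W, X}.
V is neither a parent, child, nor co-parent of D, so it does not belong.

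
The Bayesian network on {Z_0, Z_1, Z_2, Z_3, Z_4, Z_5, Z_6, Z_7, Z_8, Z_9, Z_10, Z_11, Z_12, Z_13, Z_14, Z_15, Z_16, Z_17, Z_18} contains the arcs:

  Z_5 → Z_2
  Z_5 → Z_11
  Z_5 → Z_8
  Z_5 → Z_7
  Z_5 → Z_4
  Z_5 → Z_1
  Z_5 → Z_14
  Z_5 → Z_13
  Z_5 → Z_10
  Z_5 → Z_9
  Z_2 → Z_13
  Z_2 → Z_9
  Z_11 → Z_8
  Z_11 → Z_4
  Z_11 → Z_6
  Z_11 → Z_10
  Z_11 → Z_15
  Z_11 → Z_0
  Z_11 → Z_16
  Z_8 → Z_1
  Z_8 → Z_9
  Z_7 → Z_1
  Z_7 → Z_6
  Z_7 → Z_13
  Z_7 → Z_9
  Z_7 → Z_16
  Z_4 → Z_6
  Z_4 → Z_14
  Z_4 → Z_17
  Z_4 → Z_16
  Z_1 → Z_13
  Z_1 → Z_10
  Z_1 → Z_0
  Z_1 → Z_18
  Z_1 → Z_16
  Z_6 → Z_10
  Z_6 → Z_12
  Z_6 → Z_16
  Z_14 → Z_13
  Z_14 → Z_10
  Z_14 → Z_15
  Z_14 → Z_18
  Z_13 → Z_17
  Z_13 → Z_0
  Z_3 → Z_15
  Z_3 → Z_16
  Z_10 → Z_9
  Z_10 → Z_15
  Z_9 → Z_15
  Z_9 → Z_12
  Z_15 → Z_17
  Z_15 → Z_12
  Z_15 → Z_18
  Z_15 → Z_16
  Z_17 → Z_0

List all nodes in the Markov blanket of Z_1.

The Markov blanket of a node is its parents, its children, and the other parents of its children.
Parents of Z_1: Z_5, Z_7, Z_8.
Z_1's children: Z_0, Z_10, Z_13, Z_16, Z_18.
For each child, the remaining parents (spouses of Z_1):
  Z_13: Z_2, Z_5, Z_7, Z_14
  Z_10: Z_5, Z_6, Z_11, Z_14
  Z_0: Z_11, Z_13, Z_17
  Z_18: Z_14, Z_15
  Z_16: Z_3, Z_4, Z_6, Z_7, Z_11, Z_15
So the Markov blanket of Z_1 is {Z_0, Z_2, Z_3, Z_4, Z_5, Z_6, Z_7, Z_8, Z_10, Z_11, Z_13, Z_14, Z_15, Z_16, Z_17, Z_18}.

{Z_0, Z_2, Z_3, Z_4, Z_5, Z_6, Z_7, Z_8, Z_10, Z_11, Z_13, Z_14, Z_15, Z_16, Z_17, Z_18}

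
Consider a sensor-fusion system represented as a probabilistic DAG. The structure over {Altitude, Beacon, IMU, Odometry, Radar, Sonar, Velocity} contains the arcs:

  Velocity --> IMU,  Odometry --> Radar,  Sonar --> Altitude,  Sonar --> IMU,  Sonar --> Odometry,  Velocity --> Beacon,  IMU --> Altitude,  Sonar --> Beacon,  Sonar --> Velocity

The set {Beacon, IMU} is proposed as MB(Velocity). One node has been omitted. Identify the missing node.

Sonar

By definition, MB(Velocity) is built from Velocity's parents, Velocity's children, and the co-parents of Velocity.
Velocity has children Beacon, IMU.
Pa(Velocity) = {Sonar}.
Co-parents of Velocity (other parents of its children):
  IMU's other parent is Sonar.
  Beacon's other parent is Sonar.
MB(Velocity) = {Beacon, IMU, Sonar}.
Comparing with the claimed set, Sonar is missing.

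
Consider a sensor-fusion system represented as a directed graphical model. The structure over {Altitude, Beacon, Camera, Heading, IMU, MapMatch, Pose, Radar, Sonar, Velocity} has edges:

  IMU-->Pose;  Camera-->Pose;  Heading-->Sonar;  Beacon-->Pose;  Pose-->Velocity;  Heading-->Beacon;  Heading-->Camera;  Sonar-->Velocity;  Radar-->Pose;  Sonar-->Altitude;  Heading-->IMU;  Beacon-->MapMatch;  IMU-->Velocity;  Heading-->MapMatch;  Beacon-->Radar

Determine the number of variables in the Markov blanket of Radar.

A node's Markov blanket = Pa ∪ Ch ∪ (parents of Ch other than the node itself).
Ch(Radar) = {Pose}.
Pa(Radar) = {Beacon}.
Co-parents of Radar (other parents of its children):
  Pose: Beacon, Camera, IMU
MB(Radar) = {Beacon, Camera, IMU, Pose}, which has 4 nodes.

4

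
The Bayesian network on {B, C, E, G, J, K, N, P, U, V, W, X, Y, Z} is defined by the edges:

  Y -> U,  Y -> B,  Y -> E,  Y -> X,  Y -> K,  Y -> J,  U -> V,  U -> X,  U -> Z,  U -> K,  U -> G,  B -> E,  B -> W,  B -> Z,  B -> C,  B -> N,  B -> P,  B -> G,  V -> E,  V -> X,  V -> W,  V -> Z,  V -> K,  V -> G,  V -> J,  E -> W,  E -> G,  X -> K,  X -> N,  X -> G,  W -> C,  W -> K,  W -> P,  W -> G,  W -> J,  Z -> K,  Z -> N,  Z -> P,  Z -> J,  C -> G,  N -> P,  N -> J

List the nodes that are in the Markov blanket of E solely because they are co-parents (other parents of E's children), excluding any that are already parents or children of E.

Children of E: G, W.
  parents(W) \ {E} = {B, V}.
  G's other parents are B, C, U, V, W, X.
Excluding nodes already adjacent to E (B, G, V, W, Y), the co-parent-only contribution is {C, U, X}.

{C, U, X}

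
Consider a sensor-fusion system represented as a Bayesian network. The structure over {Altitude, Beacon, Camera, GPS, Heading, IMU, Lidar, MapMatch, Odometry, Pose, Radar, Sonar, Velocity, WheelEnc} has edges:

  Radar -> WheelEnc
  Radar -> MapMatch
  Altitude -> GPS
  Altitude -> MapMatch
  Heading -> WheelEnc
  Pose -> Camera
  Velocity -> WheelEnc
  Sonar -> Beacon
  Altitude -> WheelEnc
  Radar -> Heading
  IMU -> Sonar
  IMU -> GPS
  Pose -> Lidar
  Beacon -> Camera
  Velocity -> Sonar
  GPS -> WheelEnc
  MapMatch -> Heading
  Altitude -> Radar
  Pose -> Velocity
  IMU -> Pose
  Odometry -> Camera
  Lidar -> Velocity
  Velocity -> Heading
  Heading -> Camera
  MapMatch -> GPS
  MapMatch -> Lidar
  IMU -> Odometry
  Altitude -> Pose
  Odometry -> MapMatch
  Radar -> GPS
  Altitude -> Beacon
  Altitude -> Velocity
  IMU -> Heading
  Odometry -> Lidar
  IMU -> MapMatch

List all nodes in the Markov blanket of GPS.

{Altitude, Heading, IMU, MapMatch, Radar, Velocity, WheelEnc}

Recall MB(v) = parents ∪ children ∪ spouses, where spouses are the other parents of v's children.
Parents of GPS: Altitude, IMU, MapMatch, Radar.
GPS's children: WheelEnc.
Other parents of GPS's children:
  WheelEnc: Altitude, Heading, Radar, Velocity
Union: {Altitude, IMU, MapMatch, Radar} ∪ {WheelEnc} ∪ {Altitude, Heading, Radar, Velocity} = {Altitude, Heading, IMU, MapMatch, Radar, Velocity, WheelEnc}.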